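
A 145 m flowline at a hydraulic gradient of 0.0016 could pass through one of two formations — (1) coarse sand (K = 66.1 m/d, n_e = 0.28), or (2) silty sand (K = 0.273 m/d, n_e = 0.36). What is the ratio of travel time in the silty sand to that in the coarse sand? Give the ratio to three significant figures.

Unit 1 (coarse sand): v = 66.1×0.0016/0.28 = 0.3777 m/d, t = 145/0.3777 = 383.9 d
Unit 2 (silty sand): v = 0.273×0.0016/0.36 = 0.001213 m/d, t = 145/0.001213 = 119500 d
t(silty sand) / t(coarse sand) = 119500/383.9 = 311

311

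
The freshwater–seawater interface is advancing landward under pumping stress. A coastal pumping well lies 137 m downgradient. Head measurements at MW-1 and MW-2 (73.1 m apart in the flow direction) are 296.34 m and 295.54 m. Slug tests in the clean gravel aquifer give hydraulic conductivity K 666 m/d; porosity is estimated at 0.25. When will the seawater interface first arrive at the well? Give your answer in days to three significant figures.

Hydraulic gradient i = (296.34 − 295.54) / 73.1 = 0.80 / 73.1 = 0.01094
Specific discharge q = 666 × 0.01094 = 7.289 m/d
v = Ki/n = 666·0.01094/0.25 = 29.15 m/d
t = L / v = 137 / 29.15 = 4.699 d

4.70 days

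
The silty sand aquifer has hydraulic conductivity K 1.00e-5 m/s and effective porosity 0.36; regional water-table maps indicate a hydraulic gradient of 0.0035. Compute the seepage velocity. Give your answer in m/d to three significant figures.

0.00840 m/d

K = 1.00e-5 m/s × 86400 s/d = 0.8640 m/d
q = Ki = 0.8640 × 0.0035 = 0.003024 m/d
Average linear velocity = 0.003024 / 0.36 = 0.008400 m/d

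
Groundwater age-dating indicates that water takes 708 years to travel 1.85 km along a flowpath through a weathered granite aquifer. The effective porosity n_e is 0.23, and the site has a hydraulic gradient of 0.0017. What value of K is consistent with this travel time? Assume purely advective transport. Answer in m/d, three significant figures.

0.969 m/d

t = 708 years = 258400 d
L = 1.85 km = 1850 m
v = L / t = 1850 / 258400 = 0.007159 m/d
K = v · n / i = 0.007159 × 0.23 / 0.0017 = 0.969 m/d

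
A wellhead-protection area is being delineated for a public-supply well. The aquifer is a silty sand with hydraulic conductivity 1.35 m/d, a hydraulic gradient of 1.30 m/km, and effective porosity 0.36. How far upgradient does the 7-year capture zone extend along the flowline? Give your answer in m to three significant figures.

12.5 m

Specific discharge q = 1.35 × 0.0013 = 0.001755 m/d
v_s = q/n_e = 0.001755/0.36 = 0.004875 m/d
T = 7 yr × 365 = 2555 d
L = v × T = 0.004875 × 2555 = 12.46 m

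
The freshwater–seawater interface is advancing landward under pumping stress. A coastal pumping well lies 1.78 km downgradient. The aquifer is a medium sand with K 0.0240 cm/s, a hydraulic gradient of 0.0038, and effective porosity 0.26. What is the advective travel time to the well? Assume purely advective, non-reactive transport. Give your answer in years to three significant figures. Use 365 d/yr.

16.1 years

K = 0.0240 cm/s × 864 = 20.74 m/d
q = Ki = 20.74 × 0.0038 = 0.07880 m/d
v_s = q/n_e = 0.07880/0.26 = 0.3031 m/d
L = 1.78 km = 1780 m
t = L / v = 1780 / 0.3031 = 5873 d
   = 5873 / 365 = 16.1 yr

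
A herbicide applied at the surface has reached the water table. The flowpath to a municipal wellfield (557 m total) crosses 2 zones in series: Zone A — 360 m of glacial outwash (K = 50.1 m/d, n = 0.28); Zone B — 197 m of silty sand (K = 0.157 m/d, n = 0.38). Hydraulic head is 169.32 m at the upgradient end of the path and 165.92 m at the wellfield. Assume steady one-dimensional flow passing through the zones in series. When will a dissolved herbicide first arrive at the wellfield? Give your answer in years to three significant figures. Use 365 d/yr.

Total head drop ΔH = 169.32 − 165.92 = 3.40 m
Steady 1-D flow in series ⇒ the Darcy flux q is identical in every zone and the zone head losses add (resistances L/K in series).
Σ(L/K) = 360/50.1 + 197/0.157 = 7.186 + 1255 = 1262 d
q = ΔH / Σ(L/K) = 3.40 / 1262 = 0.002694 m/d (same in every zone)
Zone A: v = q/n = 0.002694/0.28 = 0.009622 m/d → t_A = 360/0.009622 = 37410 d
Zone B: v = q/n = 0.002694/0.38 = 0.007090 m/d → t_B = 197/0.007090 = 27790 d
Total t = 37410 + 27790 = 65200 d
   = 65200 / 365 = 179 yr

179 years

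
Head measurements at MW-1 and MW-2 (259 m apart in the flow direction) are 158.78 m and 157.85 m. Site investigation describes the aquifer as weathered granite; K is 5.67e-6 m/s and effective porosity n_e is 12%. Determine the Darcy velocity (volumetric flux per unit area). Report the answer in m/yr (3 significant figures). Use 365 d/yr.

Hydraulic gradient i = (158.78 − 157.85) / 259 = 0.93 / 259 = 0.003591
K = 5.67e-6 m/s × 86400 s/d = 0.4899 m/d
Specific discharge q = 0.4899 × 0.003591 = 0.001759 m/d
   = 0.001759 × 365 = 0.642 m/yr

0.642 m/yr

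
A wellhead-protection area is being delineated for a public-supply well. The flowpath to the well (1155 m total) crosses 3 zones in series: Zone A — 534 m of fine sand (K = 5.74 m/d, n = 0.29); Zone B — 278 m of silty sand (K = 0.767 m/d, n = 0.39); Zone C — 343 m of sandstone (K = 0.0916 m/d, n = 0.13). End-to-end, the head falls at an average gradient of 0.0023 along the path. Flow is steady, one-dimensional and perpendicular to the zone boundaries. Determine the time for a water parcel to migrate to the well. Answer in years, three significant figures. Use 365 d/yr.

1330 years

Steady 1-D flow in series ⇒ the Darcy flux q is identical in every zone and the zone head losses add (resistances L/K in series).
Σ(L/K) = 534/5.74 + 278/0.767 + 343/0.0916 = 93.03 + 362.5 + 3745 = 4200 d
K_eq = L_total / Σ(L/K) = 1155 / 4200 = 0.2750 m/d
q = K_eq · i = 0.2750 × 0.0023 = 6.325e-4 m/d (same in every zone)
Zone A: v = q/n = 6.325e-4/0.29 = 0.002181 m/d → t_A = 534/0.002181 = 244800 d
Zone B: v = q/n = 6.325e-4/0.39 = 0.001622 m/d → t_B = 278/0.001622 = 171400 d
Zone C: v = q/n = 6.325e-4/0.13 = 0.004865 m/d → t_C = 343/0.004865 = 70500 d
Total t = 244800 + 171400 + 70500 = 486800 d
   = 486800 / 365 = 1330 yr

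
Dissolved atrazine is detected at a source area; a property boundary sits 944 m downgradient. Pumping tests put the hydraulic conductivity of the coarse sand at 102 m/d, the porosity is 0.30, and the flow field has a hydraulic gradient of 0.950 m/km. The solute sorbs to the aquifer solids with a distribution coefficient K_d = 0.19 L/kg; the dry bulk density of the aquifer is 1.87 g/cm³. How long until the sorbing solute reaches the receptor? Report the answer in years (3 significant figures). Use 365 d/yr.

17.5 years

Darcy flux q = K·i = 102 × 9.5e-4 = 0.09690 m/d
v = Ki/n = 102·9.5e-4/0.30 = 0.3230 m/d
Retardation R = 1 + ρ_b·K_d/n = 1 + 1.87×0.19/0.30 = 2.184
Contaminant velocity v_c = v/R = 0.3230/2.184 = 0.1479 m/d
t = L/v_c = 944/0.1479 = 6384 d
   = 6384/365 = 17.5 yr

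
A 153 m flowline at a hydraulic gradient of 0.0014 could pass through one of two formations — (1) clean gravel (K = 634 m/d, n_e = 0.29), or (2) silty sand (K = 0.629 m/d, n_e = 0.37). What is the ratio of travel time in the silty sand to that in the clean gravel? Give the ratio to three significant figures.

Unit 1 (clean gravel): v = 634×0.0014/0.29 = 3.061 m/d, t = 153/3.061 = 49.99 d
Unit 2 (silty sand): v = 0.629×0.0014/0.37 = 0.002380 m/d, t = 153/0.002380 = 64290 d
t(silty sand) / t(clean gravel) = 64290/49.99 = 1290

1290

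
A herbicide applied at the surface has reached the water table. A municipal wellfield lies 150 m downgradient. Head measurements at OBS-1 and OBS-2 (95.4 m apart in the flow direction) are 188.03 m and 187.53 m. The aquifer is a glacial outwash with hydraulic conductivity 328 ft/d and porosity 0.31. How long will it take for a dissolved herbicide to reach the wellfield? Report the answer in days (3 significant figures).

Hydraulic gradient i = (188.03 − 187.53) / 95.4 = 0.50 / 95.4 = 0.005241
K = 328 ft/d × 0.3048 = 99.97 m/d
Specific discharge q = 99.97 × 0.005241 = 0.5240 m/d
Seepage velocity v = q / n = 0.5240 / 0.31 = 1.690 m/d
t = L / v = 150 / 1.690 = 88.74 d

88.7 days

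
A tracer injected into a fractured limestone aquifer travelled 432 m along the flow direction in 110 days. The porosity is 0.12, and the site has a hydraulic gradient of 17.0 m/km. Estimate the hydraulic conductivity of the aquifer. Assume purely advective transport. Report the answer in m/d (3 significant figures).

27.7 m/d

v = L / t = 432 / 110 = 3.927 m/d
K = v · n / i = 3.927 × 0.12 / 0.017 = 27.7 m/d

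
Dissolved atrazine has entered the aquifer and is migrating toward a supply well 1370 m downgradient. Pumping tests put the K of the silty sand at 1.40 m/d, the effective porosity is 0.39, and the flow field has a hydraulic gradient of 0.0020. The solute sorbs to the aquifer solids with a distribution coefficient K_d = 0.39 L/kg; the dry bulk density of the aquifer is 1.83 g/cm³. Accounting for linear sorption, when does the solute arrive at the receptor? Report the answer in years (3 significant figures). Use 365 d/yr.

1480 years

Darcy flux q = K·i = 1.40 × 0.0020 = 0.002800 m/d
Average linear velocity = 0.002800 / 0.39 = 0.007179 m/d
Retardation R = 1 + ρ_b·K_d/n = 1 + 1.83×0.39/0.39 = 2.830
Contaminant velocity v_c = v/R = 0.007179/2.830 = 0.002537 m/d
t = L/v_c = 1370/0.002537 = 540000 d
   = 540000/365 = 1480 yr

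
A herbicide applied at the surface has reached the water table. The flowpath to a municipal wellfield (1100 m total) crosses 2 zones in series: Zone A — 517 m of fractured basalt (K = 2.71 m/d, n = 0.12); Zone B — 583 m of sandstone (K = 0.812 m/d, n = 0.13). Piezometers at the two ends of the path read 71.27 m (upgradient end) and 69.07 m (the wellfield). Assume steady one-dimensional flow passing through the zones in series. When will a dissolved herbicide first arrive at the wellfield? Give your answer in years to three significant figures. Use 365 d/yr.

Total head drop ΔH = 71.27 − 69.07 = 2.20 m
Continuity: the same q passes through each zone, so ΔH = q·Σ(L_j/K_j) — the zones act as resistances in series.
Σ(L/K) = 517/2.71 + 583/0.812 = 190.8 + 718.0 = 908.8 d
q = ΔH / Σ(L/K) = 2.20 / 908.8 = 0.002421 m/d (same in every zone)
Zone A: v = q/n = 0.002421/0.12 = 0.02017 m/d → t_A = 517/0.02017 = 25630 d
Zone B: v = q/n = 0.002421/0.13 = 0.01862 m/d → t_B = 583/0.01862 = 31310 d
Total t = 25630 + 31310 = 56930 d
   = 56930 / 365 = 156 yr

156 years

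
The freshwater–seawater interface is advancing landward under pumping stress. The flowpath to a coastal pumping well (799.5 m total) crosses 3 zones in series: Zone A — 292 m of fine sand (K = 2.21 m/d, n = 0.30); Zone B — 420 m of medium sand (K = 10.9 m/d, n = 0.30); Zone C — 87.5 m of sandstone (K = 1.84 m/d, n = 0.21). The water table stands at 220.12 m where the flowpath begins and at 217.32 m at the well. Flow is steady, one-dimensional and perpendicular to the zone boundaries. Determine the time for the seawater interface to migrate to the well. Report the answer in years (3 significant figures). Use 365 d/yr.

Total head drop ΔH = 220.12 − 217.32 = 2.80 m
Continuity: the same q passes through each zone, so ΔH = q·Σ(L_j/K_j) — the zones act as resistances in series.
Σ(L/K) = 292/2.21 + 420/10.9 + 87.5/1.84 = 132.1 + 38.53 + 47.55 = 218.2 d
q = ΔH / Σ(L/K) = 2.80 / 218.2 = 0.01283 m/d (same in every zone)
Zone A: v = q/n = 0.01283/0.30 = 0.04277 m/d → t_A = 292/0.04277 = 6827 d
Zone B: v = q/n = 0.01283/0.30 = 0.04277 m/d → t_B = 420/0.04277 = 9820 d
Zone C: v = q/n = 0.01283/0.21 = 0.06110 m/d → t_C = 87.5/0.06110 = 1432 d
Total t = 6827 + 9820 + 1432 = 18080 d
   = 18080 / 365 = 49.5 yr

49.5 years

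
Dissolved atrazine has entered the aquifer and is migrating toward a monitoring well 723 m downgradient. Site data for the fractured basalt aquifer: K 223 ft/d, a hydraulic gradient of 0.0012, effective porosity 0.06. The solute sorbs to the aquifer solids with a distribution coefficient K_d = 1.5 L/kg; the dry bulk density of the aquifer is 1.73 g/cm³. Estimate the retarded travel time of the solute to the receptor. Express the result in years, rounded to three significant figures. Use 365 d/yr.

K = 223 ft/d × 0.3048 = 67.97 m/d
Darcy flux q = K·i = 67.97 × 0.0012 = 0.08156 m/d
Average linear velocity = 0.08156 / 0.06 = 1.359 m/d
Retardation R = 1 + ρ_b·K_d/n = 1 + 1.73×1.5/0.06 = 44.25
Contaminant velocity v_c = v/R = 1.359/44.25 = 0.03072 m/d
t = L/v_c = 723/0.03072 = 23530 d
   = 23530/365 = 64.5 yr

64.5 years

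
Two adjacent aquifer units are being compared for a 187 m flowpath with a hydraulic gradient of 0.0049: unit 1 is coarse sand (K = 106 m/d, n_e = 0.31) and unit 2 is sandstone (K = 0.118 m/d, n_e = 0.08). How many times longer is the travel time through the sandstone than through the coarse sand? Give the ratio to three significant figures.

232

Unit 1 (coarse sand): v = 106×0.0049/0.31 = 1.675 m/d, t = 187/1.675 = 111.6 d
Unit 2 (sandstone): v = 0.118×0.0049/0.08 = 0.007227 m/d, t = 187/0.007227 = 25870 d
t(sandstone) / t(coarse sand) = 25870/111.6 = 232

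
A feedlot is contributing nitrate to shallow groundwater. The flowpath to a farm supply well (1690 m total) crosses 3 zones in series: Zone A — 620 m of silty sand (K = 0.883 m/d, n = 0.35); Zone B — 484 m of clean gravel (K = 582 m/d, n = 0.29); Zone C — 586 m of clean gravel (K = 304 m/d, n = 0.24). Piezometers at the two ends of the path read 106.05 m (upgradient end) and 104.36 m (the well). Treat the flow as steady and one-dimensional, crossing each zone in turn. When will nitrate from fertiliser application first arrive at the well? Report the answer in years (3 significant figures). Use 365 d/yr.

Total head drop ΔH = 106.05 − 104.36 = 1.69 m
Continuity: the same q passes through each zone, so ΔH = q·Σ(L_j/K_j) — the zones act as resistances in series.
Σ(L/K) = 620/0.883 + 484/582 + 586/304 = 702.2 + 0.8316 + 1.928 = 704.9 d
q = ΔH / Σ(L/K) = 1.69 / 704.9 = 0.002397 m/d (same in every zone)
Zone A: v = q/n = 0.002397/0.35 = 0.006850 m/d → t_A = 620/0.006850 = 90510 d
Zone B: v = q/n = 0.002397/0.29 = 0.008267 m/d → t_B = 484/0.008267 = 58550 d
Zone C: v = q/n = 0.002397/0.24 = 0.009989 m/d → t_C = 586/0.009989 = 58660 d
Total t = 90510 + 58550 + 58660 = 207700 d
   = 207700 / 365 = 569 yr

569 years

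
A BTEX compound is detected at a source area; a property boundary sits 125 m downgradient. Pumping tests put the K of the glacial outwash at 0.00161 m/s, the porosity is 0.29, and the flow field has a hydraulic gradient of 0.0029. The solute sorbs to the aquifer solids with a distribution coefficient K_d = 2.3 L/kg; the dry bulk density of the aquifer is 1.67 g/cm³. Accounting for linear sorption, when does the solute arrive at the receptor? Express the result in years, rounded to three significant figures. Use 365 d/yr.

3.51 years

K = 0.00161 m/s × 86400 s/d = 139.1 m/d
Specific discharge q = 139.1 × 0.0029 = 0.4034 m/d
Average linear velocity = 0.4034 / 0.29 = 1.391 m/d
Retardation R = 1 + ρ_b·K_d/n = 1 + 1.67×2.3/0.29 = 14.24
Contaminant velocity v_c = v/R = 1.391/14.24 = 0.09765 m/d
t = L/v_c = 125/0.09765 = 1280 d
   = 1280/365 = 3.51 yr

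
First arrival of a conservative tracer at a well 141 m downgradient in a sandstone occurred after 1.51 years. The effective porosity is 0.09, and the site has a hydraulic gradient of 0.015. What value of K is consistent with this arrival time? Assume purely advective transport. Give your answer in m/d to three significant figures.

1.53 m/d

t = 1.51 years = 551.2 d
v = L / t = 141 / 551.2 = 0.2558 m/d
K = v · n / i = 0.2558 × 0.09 / 0.015 = 1.53 m/d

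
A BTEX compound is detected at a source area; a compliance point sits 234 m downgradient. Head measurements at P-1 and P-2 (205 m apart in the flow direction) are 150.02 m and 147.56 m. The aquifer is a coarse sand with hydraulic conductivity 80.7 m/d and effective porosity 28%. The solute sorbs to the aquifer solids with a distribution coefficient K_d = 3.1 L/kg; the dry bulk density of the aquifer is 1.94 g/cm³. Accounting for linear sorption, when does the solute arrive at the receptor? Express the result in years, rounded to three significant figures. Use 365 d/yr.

4.17 years

Hydraulic gradient i = (150.02 − 147.56) / 205 = 2.46 / 205 = 0.01200
Darcy flux q = K·i = 80.7 × 0.01200 = 0.9684 m/d
v = Ki/n = 80.7·0.01200/0.28 = 3.459 m/d
Retardation R = 1 + ρ_b·K_d/n = 1 + 1.94×3.1/0.28 = 22.48
Contaminant velocity v_c = v/R = 3.459/22.48 = 0.1539 m/d
t = L/v_c = 234/0.1539 = 1521 d
   = 1521/365 = 4.17 yr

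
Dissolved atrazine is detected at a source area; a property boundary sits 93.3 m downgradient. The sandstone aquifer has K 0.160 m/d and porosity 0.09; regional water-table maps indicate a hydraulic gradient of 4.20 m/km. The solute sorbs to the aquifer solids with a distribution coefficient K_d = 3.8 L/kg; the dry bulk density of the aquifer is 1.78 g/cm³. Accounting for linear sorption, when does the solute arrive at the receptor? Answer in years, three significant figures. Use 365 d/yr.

2610 years

Darcy flux q = K·i = 0.160 × 0.0042 = 6.720e-4 m/d
v_s = q/n_e = 6.720e-4/0.09 = 0.007467 m/d
Retardation R = 1 + ρ_b·K_d/n = 1 + 1.78×3.8/0.09 = 76.16
Contaminant velocity v_c = v/R = 0.007467/76.16 = 9.804e-5 m/d
t = L/v_c = 93.3/9.804e-5 = 951600 d
   = 951600/365 = 2610 yr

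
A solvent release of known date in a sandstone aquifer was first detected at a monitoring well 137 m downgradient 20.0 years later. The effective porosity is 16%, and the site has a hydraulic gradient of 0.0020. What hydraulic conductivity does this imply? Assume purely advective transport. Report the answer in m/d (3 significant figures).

1.50 m/d

t = 20.0 years = 7300 d
v = L / t = 137 / 7300 = 0.01877 m/d
K = v · n / i = 0.01877 × 0.16 / 0.0020 = 1.50 m/d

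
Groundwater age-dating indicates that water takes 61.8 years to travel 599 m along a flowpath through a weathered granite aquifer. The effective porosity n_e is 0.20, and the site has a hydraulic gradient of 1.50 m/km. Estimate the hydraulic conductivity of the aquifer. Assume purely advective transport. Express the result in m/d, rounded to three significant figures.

3.54 m/d

t = 61.8 years = 22560 d
v = L / t = 599 / 22560 = 0.02655 m/d
K = v · n / i = 0.02655 × 0.20 / 0.0015 = 3.54 m/d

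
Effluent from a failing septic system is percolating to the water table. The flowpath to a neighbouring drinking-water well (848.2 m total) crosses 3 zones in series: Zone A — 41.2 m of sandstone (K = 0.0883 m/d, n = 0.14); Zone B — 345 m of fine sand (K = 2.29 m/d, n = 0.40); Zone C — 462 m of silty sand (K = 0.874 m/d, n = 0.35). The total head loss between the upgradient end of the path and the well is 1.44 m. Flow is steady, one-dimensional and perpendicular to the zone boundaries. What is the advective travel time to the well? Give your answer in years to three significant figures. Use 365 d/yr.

Continuity: the same q passes through each zone, so ΔH = q·Σ(L_j/K_j) — the zones act as resistances in series.
Σ(L/K) = 41.2/0.0883 + 345/2.29 + 462/0.874 = 466.6 + 150.7 + 528.6 = 1146 d
q = ΔH / Σ(L/K) = 1.44 / 1146 = 0.001257 m/d (same in every zone)
Zone A: v = q/n = 0.001257/0.14 = 0.008976 m/d → t_A = 41.2/0.008976 = 4590 d
Zone B: v = q/n = 0.001257/0.40 = 0.003142 m/d → t_B = 345/0.003142 = 109800 d
Zone C: v = q/n = 0.001257/0.35 = 0.003591 m/d → t_C = 462/0.003591 = 128700 d
Total t = 4590 + 109800 + 128700 = 243100 d
   = 243100 / 365 = 666 yr

666 years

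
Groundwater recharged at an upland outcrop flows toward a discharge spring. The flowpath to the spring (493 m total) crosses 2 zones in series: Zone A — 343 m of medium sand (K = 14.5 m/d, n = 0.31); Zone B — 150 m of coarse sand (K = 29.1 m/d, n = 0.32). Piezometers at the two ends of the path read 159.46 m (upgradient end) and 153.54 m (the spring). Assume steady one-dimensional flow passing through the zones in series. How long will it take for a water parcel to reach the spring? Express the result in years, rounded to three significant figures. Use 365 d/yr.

2.06 years

Total head drop ΔH = 159.46 − 153.54 = 5.92 m
Continuity: the same q passes through each zone, so ΔH = q·Σ(L_j/K_j) — the zones act as resistances in series.
Σ(L/K) = 343/14.5 + 150/29.1 = 23.66 + 5.155 = 28.81 d
q = ΔH / Σ(L/K) = 5.92 / 28.81 = 0.2055 m/d (same in every zone)
Zone A: v = q/n = 0.2055/0.31 = 0.6629 m/d → t_A = 343/0.6629 = 517.5 d
Zone B: v = q/n = 0.2055/0.32 = 0.6421 m/d → t_B = 150/0.6421 = 233.6 d
Total t = 517.5 + 233.6 = 751.1 d
   = 751.1 / 365 = 2.06 yr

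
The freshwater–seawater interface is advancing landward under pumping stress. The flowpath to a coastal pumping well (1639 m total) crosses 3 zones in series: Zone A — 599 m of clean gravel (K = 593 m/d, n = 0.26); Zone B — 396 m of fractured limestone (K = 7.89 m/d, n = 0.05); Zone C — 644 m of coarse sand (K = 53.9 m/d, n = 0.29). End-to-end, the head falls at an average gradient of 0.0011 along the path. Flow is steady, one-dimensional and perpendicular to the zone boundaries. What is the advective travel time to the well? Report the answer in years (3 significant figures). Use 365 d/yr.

Continuity: the same q passes through each zone, so ΔH = q·Σ(L_j/K_j) — the zones act as resistances in series.
Σ(L/K) = 599/593 + 396/7.89 + 644/53.9 = 1.010 + 50.19 + 11.95 = 63.15 d
K_eq = L_total / Σ(L/K) = 1639 / 63.15 = 25.95 m/d
q = K_eq · i = 25.95 × 0.0011 = 0.02855 m/d (same in every zone)
Zone A: v = q/n = 0.02855/0.26 = 0.1098 m/d → t_A = 599/0.1098 = 5455 d
Zone B: v = q/n = 0.02855/0.05 = 0.5710 m/d → t_B = 396/0.5710 = 693.5 d
Zone C: v = q/n = 0.02855/0.29 = 0.09845 m/d → t_C = 644/0.09845 = 6541 d
Total t = 5455 + 693.5 + 6541 = 12690 d
   = 12690 / 365 = 34.8 yr

34.8 years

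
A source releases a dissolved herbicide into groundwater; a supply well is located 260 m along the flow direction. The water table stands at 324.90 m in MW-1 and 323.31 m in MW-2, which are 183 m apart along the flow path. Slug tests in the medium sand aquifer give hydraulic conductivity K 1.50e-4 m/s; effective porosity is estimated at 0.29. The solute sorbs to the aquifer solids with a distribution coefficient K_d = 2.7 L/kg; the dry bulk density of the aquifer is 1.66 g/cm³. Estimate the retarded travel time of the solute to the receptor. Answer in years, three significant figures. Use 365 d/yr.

30.2 years

Hydraulic gradient i = (324.90 − 323.31) / 183 = 1.59 / 183 = 0.008689
K = 1.50e-4 m/s × 86400 s/d = 12.96 m/d
q = Ki = 12.96 × 0.008689 = 0.1126 m/d
Average linear velocity = 0.1126 / 0.29 = 0.3883 m/d
Retardation R = 1 + ρ_b·K_d/n = 1 + 1.66×2.7/0.29 = 16.46
Contaminant velocity v_c = v/R = 0.3883/16.46 = 0.02360 m/d
t = L/v_c = 260/0.02360 = 11020 d
   = 11020/365 = 30.2 yr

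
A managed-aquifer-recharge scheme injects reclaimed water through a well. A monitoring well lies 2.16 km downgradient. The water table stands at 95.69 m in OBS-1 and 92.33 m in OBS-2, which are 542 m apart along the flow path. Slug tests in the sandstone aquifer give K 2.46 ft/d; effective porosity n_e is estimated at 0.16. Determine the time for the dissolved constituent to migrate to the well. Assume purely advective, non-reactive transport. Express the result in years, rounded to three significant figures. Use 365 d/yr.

Hydraulic gradient i = (95.69 − 92.33) / 542 = 3.36 / 542 = 0.006199
K = 2.46 ft/d × 0.3048 = 0.7498 m/d
q = Ki = 0.7498 × 0.006199 = 0.004648 m/d
v_s = q/n_e = 0.004648/0.16 = 0.02905 m/d
L = 2.16 km = 2160 m
t = L / v = 2160 / 0.02905 = 74350 d
   = 74350 / 365 = 204 yr

204 years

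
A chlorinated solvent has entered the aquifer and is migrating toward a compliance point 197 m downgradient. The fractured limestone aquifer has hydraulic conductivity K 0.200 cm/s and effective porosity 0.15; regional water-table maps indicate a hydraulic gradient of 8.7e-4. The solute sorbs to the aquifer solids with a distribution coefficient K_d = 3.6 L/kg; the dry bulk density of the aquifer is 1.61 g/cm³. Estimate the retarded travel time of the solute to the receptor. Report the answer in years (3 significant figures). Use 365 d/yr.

K = 0.200 cm/s × 864 = 172.8 m/d
Specific discharge q = 172.8 × 8.7e-4 = 0.1503 m/d
Average linear velocity = 0.1503 / 0.15 = 1.002 m/d
Retardation R = 1 + ρ_b·K_d/n = 1 + 1.61×3.6/0.15 = 39.64
Contaminant velocity v_c = v/R = 1.002/39.64 = 0.02528 m/d
t = L/v_c = 197/0.02528 = 7792 d
   = 7792/365 = 21.3 yr

21.3 years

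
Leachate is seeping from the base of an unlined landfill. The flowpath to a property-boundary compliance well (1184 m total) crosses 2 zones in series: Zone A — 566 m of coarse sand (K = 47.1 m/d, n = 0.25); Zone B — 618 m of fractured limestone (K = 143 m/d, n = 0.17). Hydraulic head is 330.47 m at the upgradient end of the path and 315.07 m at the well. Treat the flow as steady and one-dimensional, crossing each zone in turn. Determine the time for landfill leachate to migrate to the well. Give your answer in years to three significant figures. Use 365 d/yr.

Total head drop ΔH = 330.47 − 315.07 = 15.40 m
Steady 1-D flow in series ⇒ the Darcy flux q is identical in every zone and the zone head losses add (resistances L/K in series).
Σ(L/K) = 566/47.1 + 618/143 = 12.02 + 4.322 = 16.34 d
q = ΔH / Σ(L/K) = 15.40 / 16.34 = 0.9425 m/d (same in every zone)
Zone A: v = q/n = 0.9425/0.25 = 3.770 m/d → t_A = 566/3.770 = 150.1 d
Zone B: v = q/n = 0.9425/0.17 = 5.544 m/d → t_B = 618/5.544 = 111.5 d
Total t = 150.1 + 111.5 = 261.6 d
   = 261.6 / 365 = 0.717 yr

0.717 years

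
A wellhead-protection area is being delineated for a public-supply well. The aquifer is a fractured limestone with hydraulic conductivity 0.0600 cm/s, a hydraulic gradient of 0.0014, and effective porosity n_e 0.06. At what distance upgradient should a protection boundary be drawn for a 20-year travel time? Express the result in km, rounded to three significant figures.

K = 0.0600 cm/s × 864 = 51.84 m/d
Darcy flux q = K·i = 51.84 × 0.0014 = 0.07258 m/d
Seepage velocity v = q / n = 0.07258 / 0.06 = 1.210 m/d
T = 20 yr × 365 = 7300 d
L = v × T = 1.210 × 7300 = 8830 m
   = 8.83 km

8.83 km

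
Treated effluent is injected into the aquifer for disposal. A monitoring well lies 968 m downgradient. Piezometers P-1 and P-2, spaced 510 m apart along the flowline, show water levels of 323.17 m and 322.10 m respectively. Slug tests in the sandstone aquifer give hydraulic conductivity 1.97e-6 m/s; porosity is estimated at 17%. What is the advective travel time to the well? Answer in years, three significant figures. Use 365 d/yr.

1260 years

Hydraulic gradient i = (323.17 − 322.10) / 510 = 1.07 / 510 = 0.002098
K = 1.97e-6 m/s × 86400 s/d = 0.1702 m/d
q = Ki = 0.1702 × 0.002098 = 3.571e-4 m/d
Seepage velocity v = q / n = 3.571e-4 / 0.17 = 0.002101 m/d
t = L / v = 968 / 0.002101 = 460800 d
   = 460800 / 365 = 1260 yr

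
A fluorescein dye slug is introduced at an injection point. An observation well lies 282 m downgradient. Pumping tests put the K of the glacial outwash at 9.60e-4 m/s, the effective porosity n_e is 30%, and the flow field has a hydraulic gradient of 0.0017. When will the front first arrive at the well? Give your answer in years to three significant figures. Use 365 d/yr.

K = 9.60e-4 m/s × 86400 s/d = 82.94 m/d
Specific discharge q = 82.94 × 0.0017 = 0.1410 m/d
v_s = q/n_e = 0.1410/0.30 = 0.4700 m/d
t = L / v = 282 / 0.4700 = 600.0 d
   = 600.0 / 365 = 1.64 yr

1.64 years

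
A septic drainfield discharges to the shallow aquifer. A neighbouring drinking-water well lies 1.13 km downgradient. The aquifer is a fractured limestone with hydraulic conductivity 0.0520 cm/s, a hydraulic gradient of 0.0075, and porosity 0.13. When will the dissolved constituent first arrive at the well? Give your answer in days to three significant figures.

436 days

K = 0.0520 cm/s × 864 = 44.93 m/d
q = Ki = 44.93 × 0.0075 = 0.3370 m/d
Seepage velocity v = q / n = 0.3370 / 0.13 = 2.592 m/d
L = 1.13 km = 1130 m
t = L / v = 1130 / 2.592 = 436.0 d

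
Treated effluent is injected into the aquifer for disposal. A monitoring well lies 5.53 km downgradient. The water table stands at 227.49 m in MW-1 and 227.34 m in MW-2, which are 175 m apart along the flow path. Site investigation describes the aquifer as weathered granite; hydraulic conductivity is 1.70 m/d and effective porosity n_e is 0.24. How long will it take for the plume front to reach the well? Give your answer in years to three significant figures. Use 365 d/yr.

Hydraulic gradient i = (227.49 − 227.34) / 175 = 0.15 / 175 = 8.571e-4
q = Ki = 1.70 × 8.571e-4 = 0.001457 m/d
v = Ki/n = 1.70·8.571e-4/0.24 = 0.006071 m/d
L = 5.53 km = 5530 m
t = L / v = 5530 / 0.006071 = 910800 d
   = 910800 / 365 = 2500 yr

2500 years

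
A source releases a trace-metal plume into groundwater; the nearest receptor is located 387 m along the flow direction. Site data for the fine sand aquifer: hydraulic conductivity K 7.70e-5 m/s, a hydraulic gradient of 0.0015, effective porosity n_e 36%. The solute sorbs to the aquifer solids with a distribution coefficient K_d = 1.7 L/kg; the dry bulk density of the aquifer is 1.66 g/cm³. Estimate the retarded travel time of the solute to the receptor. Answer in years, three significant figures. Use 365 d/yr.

338 years

K = 7.70e-5 m/s × 86400 s/d = 6.653 m/d
Darcy flux q = K·i = 6.653 × 0.0015 = 0.009979 m/d
v_s = q/n_e = 0.009979/0.36 = 0.02772 m/d
Retardation R = 1 + ρ_b·K_d/n = 1 + 1.66×1.7/0.36 = 8.839
Contaminant velocity v_c = v/R = 0.02772/8.839 = 0.003136 m/d
t = L/v_c = 387/0.003136 = 123400 d
   = 123400/365 = 338 yr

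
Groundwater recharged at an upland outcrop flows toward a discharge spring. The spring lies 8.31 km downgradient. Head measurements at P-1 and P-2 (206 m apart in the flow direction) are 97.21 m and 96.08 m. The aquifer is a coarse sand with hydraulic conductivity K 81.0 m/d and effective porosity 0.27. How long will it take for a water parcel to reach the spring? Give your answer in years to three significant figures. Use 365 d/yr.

Hydraulic gradient i = (97.21 − 96.08) / 206 = 1.13 / 206 = 0.005485
Darcy flux q = K·i = 81.0 × 0.005485 = 0.4443 m/d
v = Ki/n = 81.0·0.005485/0.27 = 1.646 m/d
L = 8.31 km = 8310 m
t = L / v = 8310 / 1.646 = 5050 d
   = 5050 / 365 = 13.8 yr

13.8 years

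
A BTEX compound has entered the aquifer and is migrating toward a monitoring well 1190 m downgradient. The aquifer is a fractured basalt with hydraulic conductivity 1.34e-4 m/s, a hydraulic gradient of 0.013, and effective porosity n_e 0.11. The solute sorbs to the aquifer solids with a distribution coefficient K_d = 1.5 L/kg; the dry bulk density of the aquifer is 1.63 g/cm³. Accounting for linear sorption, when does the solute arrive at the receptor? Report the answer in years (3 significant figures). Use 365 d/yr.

K = 1.34e-4 m/s × 86400 s/d = 11.58 m/d
Darcy flux q = K·i = 11.58 × 0.013 = 0.1505 m/d
v = Ki/n = 11.58·0.013/0.11 = 1.368 m/d
Retardation R = 1 + ρ_b·K_d/n = 1 + 1.63×1.5/0.11 = 23.23
Contaminant velocity v_c = v/R = 1.368/23.23 = 0.05891 m/d
t = L/v_c = 1190/0.05891 = 20200 d
   = 20200/365 = 55.3 yr

55.3 years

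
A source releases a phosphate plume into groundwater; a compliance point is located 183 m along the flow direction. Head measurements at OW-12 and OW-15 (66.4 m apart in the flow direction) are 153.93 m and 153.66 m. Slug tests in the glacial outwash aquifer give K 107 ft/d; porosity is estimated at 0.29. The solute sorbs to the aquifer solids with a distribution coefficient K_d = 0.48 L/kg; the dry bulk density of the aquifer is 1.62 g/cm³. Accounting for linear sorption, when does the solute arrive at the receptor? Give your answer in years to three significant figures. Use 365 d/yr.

Hydraulic gradient i = (153.93 − 153.66) / 66.4 = 0.27 / 66.4 = 0.004066
K = 107 ft/d × 0.3048 = 32.61 m/d
Specific discharge q = 32.61 × 0.004066 = 0.1326 m/d
Seepage velocity v = q / n = 0.1326 / 0.29 = 0.4573 m/d
Retardation R = 1 + ρ_b·K_d/n = 1 + 1.62×0.48/0.29 = 3.681
Contaminant velocity v_c = v/R = 0.4573/3.681 = 0.1242 m/d
t = L/v_c = 183/0.1242 = 1473 d
   = 1473/365 = 4.04 yr

4.04 years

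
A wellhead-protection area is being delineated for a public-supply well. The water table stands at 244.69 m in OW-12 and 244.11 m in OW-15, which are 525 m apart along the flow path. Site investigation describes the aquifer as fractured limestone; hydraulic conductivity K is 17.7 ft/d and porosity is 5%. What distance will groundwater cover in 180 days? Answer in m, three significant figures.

21.5 m

Hydraulic gradient i = (244.69 − 244.11) / 525 = 0.58 / 525 = 0.001105
K = 17.7 ft/d × 0.3048 = 5.395 m/d
Darcy flux q = K·i = 5.395 × 0.001105 = 0.005960 m/d
v = Ki/n = 5.395·0.001105/0.05 = 0.1192 m/d
L = v × T = 0.1192 × 180 = 21.46 m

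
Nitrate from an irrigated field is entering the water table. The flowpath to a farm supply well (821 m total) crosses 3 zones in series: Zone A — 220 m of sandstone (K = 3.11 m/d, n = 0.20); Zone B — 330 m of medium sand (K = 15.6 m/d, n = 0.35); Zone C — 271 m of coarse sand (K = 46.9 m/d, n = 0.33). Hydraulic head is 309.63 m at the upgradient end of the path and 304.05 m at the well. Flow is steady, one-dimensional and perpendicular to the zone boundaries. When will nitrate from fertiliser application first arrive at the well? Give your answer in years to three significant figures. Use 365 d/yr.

11.9 years

Total head drop ΔH = 309.63 − 304.05 = 5.58 m
Continuity: the same q passes through each zone, so ΔH = q·Σ(L_j/K_j) — the zones act as resistances in series.
Σ(L/K) = 220/3.11 + 330/15.6 + 271/46.9 = 70.74 + 21.15 + 5.778 = 97.67 d
q = ΔH / Σ(L/K) = 5.58 / 97.67 = 0.05713 m/d (same in every zone)
Zone A: v = q/n = 0.05713/0.20 = 0.2857 m/d → t_A = 220/0.2857 = 770.2 d
Zone B: v = q/n = 0.05713/0.35 = 0.1632 m/d → t_B = 330/0.1632 = 2022 d
Zone C: v = q/n = 0.05713/0.33 = 0.1731 m/d → t_C = 271/0.1731 = 1565 d
Total t = 770.2 + 2022 + 1565 = 4357 d
   = 4357 / 365 = 11.9 yr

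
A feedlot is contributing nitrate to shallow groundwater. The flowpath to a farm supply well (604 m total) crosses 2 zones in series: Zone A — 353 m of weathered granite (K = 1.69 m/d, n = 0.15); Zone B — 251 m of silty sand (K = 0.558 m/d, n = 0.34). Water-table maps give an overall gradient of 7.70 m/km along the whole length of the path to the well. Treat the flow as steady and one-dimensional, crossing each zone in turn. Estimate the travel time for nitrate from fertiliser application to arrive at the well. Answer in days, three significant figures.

For zones in series the flux q is common to all zones; the equivalent conductivity is the harmonic (thickness-weighted) mean, K_eq = L_total / Σ(L_j/K_j).
Σ(L/K) = 353/1.69 + 251/0.558 = 208.9 + 449.8 = 658.7 d
K_eq = L_total / Σ(L/K) = 604 / 658.7 = 0.9170 m/d
q = K_eq · i = 0.9170 × 0.0077 = 0.007061 m/d (same in every zone)
Zone A: v = q/n = 0.007061/0.15 = 0.04707 m/d → t_A = 353/0.04707 = 7499 d
Zone B: v = q/n = 0.007061/0.34 = 0.02077 m/d → t_B = 251/0.02077 = 12090 d
Total t = 7499 + 12090 = 19590 d

19600 days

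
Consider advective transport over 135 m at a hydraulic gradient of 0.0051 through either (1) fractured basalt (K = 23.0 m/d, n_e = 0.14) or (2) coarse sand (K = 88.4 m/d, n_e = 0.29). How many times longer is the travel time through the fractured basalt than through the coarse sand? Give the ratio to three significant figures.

Unit 1 (fractured basalt): v = 23.0×0.0051/0.14 = 0.8379 m/d, t = 135/0.8379 = 161.1 d
Unit 2 (coarse sand): v = 88.4×0.0051/0.29 = 1.555 m/d, t = 135/1.555 = 86.84 d
t(fractured basalt) / t(coarse sand) = 161.1/86.84 = 1.86

1.86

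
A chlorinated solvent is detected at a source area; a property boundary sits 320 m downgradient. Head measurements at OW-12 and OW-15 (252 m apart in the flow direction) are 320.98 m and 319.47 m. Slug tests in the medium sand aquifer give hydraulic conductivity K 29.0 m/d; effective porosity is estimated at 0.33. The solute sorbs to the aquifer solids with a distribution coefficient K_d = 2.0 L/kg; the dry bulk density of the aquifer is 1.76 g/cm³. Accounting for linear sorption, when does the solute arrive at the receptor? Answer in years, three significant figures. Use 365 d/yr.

19.4 years

Hydraulic gradient i = (320.98 − 319.47) / 252 = 1.51 / 252 = 0.005992
q = Ki = 29.0 × 0.005992 = 0.1738 m/d
v = Ki/n = 29.0·0.005992/0.33 = 0.5266 m/d
Retardation R = 1 + ρ_b·K_d/n = 1 + 1.76×2.0/0.33 = 11.67
Contaminant velocity v_c = v/R = 0.5266/11.67 = 0.04514 m/d
t = L/v_c = 320/0.04514 = 7090 d
   = 7090/365 = 19.4 yr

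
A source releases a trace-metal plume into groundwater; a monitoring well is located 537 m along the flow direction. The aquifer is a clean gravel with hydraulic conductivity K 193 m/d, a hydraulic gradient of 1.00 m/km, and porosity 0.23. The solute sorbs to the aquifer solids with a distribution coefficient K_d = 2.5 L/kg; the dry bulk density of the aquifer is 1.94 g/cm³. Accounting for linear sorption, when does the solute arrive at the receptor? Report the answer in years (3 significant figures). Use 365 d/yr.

q = Ki = 193 × 0.0010 = 0.1930 m/d
v_s = q/n_e = 0.1930/0.23 = 0.8391 m/d
Retardation R = 1 + ρ_b·K_d/n = 1 + 1.94×2.5/0.23 = 22.09
Contaminant velocity v_c = v/R = 0.8391/22.09 = 0.03799 m/d
t = L/v_c = 537/0.03799 = 14130 d
   = 14130/365 = 38.7 yr

38.7 years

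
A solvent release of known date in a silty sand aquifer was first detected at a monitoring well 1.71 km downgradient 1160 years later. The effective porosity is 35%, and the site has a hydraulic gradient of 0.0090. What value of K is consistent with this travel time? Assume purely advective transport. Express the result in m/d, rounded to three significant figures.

0.157 m/d

t = 1160 years = 423400 d
L = 1.71 km = 1710 m
v = L / t = 1710 / 423400 = 0.004039 m/d
K = v · n / i = 0.004039 × 0.35 / 0.0090 = 0.157 m/d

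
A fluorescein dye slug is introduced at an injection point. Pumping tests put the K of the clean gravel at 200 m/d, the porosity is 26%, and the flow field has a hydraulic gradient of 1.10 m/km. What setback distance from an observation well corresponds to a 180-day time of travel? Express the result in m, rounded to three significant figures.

152 m

Specific discharge q = 200 × 0.0011 = 0.2200 m/d
v = Ki/n = 200·0.0011/0.26 = 0.8462 m/d
L = v × T = 0.8462 × 180 = 152.3 m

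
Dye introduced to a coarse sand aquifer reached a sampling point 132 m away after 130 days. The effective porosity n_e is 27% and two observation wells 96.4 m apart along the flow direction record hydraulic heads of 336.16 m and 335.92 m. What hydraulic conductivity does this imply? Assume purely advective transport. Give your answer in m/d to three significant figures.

110 m/d

Hydraulic gradient i = (336.16 − 335.92) / 96.4 = 0.24 / 96.4 = 0.002490
v = L / t = 132 / 130 = 1.015 m/d
K = v · n / i = 1.015 × 0.27 / 0.002490 = 110 m/d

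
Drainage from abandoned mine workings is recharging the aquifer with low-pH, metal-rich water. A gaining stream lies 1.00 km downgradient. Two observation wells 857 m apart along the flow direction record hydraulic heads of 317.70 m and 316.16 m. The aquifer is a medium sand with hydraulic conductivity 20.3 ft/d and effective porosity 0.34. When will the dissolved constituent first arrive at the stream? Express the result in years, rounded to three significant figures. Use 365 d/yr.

83.8 years

Hydraulic gradient i = (317.70 − 316.16) / 857 = 1.54 / 857 = 0.001797
K = 20.3 ft/d × 0.3048 = 6.187 m/d
q = Ki = 6.187 × 0.001797 = 0.01112 m/d
v_s = q/n_e = 0.01112/0.34 = 0.03270 m/d
L = 1.00 km = 1000 m
t = L / v = 1000 / 0.03270 = 30580 d
   = 30580 / 365 = 83.8 yr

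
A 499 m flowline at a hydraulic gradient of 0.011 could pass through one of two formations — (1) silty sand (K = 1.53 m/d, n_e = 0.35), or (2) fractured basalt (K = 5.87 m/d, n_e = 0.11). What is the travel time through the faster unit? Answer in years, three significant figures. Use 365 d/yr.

Unit 1 (silty sand): v = 1.53×0.011/0.35 = 0.04809 m/d, t = 499/0.04809 = 10380 d
Unit 2 (fractured basalt): v = 5.87×0.011/0.11 = 0.5870 m/d, t = 499/0.5870 = 850.1 d
Faster: 850.1 d / 365 = 2.33 yr

2.33 years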